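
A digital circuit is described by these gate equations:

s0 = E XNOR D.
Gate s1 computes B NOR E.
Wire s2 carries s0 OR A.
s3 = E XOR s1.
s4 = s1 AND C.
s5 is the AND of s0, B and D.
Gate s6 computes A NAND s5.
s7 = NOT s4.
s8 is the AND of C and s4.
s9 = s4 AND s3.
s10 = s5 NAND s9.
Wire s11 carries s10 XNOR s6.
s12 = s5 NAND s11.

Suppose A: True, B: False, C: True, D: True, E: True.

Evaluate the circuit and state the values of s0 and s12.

s0 = True, s12 = True

s0 = E XNOR D = True XNOR True = True
s1 = B NOR E = False NOR True = False
s3 = E XOR s1 = True XOR False = True
s4 = s1 AND C = False AND True = False
s5 = s0 AND B AND D = True AND False AND True = False
s6 = A NAND s5 = True NAND False = True
s9 = s4 AND s3 = False AND True = False
s10 = s5 NAND s9 = False NAND False = True
s11 = s10 XNOR s6 = True XNOR True = True
s12 = s5 NAND s11 = False NAND True = True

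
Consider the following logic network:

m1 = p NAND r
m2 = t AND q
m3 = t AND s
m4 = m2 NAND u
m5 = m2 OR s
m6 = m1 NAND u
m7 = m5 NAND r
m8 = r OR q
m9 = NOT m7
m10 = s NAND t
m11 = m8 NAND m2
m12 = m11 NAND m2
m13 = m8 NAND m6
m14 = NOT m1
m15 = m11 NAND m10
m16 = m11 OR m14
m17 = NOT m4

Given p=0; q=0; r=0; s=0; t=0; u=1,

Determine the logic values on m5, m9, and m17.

m2 = t AND q = 0 AND 0 = 0
m4 = m2 NAND u = 0 NAND 1 = 1
m5 = m2 OR s = 0 OR 0 = 0
m7 = m5 NAND r = 0 NAND 0 = 1
m9 = NOT m7 = NOT 1 = 0
m17 = NOT m4 = NOT 1 = 0

m5 = 0, m9 = 0, m17 = 0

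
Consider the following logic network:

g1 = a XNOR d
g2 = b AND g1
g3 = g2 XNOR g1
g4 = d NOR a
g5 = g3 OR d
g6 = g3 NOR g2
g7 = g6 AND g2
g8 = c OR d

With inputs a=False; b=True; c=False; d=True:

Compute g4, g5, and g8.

g4 = False, g5 = True, g8 = True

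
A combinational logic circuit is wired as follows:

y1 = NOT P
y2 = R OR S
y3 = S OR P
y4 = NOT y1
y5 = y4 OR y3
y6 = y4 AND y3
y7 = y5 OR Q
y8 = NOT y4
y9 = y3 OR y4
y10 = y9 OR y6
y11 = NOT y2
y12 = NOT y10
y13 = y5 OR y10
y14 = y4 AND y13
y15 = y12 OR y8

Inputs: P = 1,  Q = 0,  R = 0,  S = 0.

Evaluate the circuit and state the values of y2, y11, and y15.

y1 = NOT P = NOT 1 = 0
y2 = R OR S = 0 OR 0 = 0
y3 = S OR P = 0 OR 1 = 1
y4 = NOT y1 = NOT 0 = 1
y6 = y4 AND y3 = 1 AND 1 = 1
y8 = NOT y4 = NOT 1 = 0
y9 = y3 OR y4 = 1 OR 1 = 1
y10 = y9 OR y6 = 1 OR 1 = 1
y11 = NOT y2 = NOT 0 = 1
y12 = NOT y10 = NOT 1 = 0
y15 = y12 OR y8 = 0 OR 0 = 0

y2 = 0, y11 = 1, y15 = 0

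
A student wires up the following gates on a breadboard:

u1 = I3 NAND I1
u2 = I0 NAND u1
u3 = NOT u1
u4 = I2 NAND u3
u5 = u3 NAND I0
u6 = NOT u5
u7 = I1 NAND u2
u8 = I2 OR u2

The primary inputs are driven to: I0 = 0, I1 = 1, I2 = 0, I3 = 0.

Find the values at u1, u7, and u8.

u1 = I3 NAND I1 = 0 NAND 1 = 1
u2 = I0 NAND u1 = 0 NAND 1 = 1
u7 = I1 NAND u2 = 1 NAND 1 = 0
u8 = I2 OR u2 = 0 OR 1 = 1

u1 = 1; u7 = 0; u8 = 1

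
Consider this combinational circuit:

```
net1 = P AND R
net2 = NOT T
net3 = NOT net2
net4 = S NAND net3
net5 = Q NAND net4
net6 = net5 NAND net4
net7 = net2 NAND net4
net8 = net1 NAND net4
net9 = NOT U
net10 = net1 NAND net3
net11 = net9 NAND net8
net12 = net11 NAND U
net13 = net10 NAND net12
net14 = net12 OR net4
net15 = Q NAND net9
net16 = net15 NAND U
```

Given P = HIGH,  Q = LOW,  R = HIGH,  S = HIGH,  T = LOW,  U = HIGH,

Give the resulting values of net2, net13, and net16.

net1 = P AND R = HIGH AND HIGH = HIGH
net2 = NOT T = NOT LOW = HIGH
net3 = NOT net2 = NOT HIGH = LOW
net4 = S NAND net3 = HIGH NAND LOW = HIGH
net8 = net1 NAND net4 = HIGH NAND HIGH = LOW
net9 = NOT U = NOT HIGH = LOW
net10 = net1 NAND net3 = HIGH NAND LOW = HIGH
net11 = net9 NAND net8 = LOW NAND LOW = HIGH
net12 = net11 NAND U = HIGH NAND HIGH = LOW
net13 = net10 NAND net12 = HIGH NAND LOW = HIGH
net15 = Q NAND net9 = LOW NAND LOW = HIGH
net16 = net15 NAND U = HIGH NAND HIGH = LOW

net2 = HIGH, net13 = HIGH, net16 = LOW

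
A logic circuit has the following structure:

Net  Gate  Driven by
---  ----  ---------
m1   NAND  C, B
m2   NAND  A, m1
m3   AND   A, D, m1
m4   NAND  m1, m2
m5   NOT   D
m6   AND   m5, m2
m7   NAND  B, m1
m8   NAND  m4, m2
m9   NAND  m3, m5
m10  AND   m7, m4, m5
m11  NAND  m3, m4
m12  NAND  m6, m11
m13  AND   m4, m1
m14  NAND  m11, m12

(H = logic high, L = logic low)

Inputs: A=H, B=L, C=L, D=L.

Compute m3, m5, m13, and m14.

m3 = L; m5 = H; m13 = H; m14 = L

m1 = C NAND B = L NAND L = H
m2 = A NAND m1 = H NAND H = L
m3 = A AND D AND m1 = H AND L AND H = L
m4 = m1 NAND m2 = H NAND L = H
m5 = NOT D = NOT L = H
m6 = m5 AND m2 = H AND L = L
m11 = m3 NAND m4 = L NAND H = H
m12 = m6 NAND m11 = L NAND H = H
m13 = m4 AND m1 = H AND H = H
m14 = m11 NAND m12 = H NAND H = L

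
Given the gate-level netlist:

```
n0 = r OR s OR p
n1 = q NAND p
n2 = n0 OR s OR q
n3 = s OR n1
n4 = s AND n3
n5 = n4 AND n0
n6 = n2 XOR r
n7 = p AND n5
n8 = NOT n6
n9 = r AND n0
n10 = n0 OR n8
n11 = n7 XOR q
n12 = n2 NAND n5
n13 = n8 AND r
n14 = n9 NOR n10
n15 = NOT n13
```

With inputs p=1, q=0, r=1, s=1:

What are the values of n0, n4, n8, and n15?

n0 = 1, n4 = 1, n8 = 1, n15 = 0

n0 = r OR s OR p = 1 OR 1 OR 1 = 1
n1 = q NAND p = 0 NAND 1 = 1
n2 = n0 OR s OR q = 1 OR 1 OR 0 = 1
n3 = s OR n1 = 1 OR 1 = 1
n4 = s AND n3 = 1 AND 1 = 1
n6 = n2 XOR r = 1 XOR 1 = 0
n8 = NOT n6 = NOT 0 = 1
n13 = n8 AND r = 1 AND 1 = 1
n15 = NOT n13 = NOT 1 = 0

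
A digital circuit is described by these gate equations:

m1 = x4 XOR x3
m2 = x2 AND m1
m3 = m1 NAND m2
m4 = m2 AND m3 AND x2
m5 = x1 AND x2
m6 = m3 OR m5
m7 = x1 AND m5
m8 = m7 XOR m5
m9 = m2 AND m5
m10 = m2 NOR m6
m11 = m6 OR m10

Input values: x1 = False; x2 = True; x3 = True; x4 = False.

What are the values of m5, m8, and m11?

m5 = False; m8 = False; m11 = False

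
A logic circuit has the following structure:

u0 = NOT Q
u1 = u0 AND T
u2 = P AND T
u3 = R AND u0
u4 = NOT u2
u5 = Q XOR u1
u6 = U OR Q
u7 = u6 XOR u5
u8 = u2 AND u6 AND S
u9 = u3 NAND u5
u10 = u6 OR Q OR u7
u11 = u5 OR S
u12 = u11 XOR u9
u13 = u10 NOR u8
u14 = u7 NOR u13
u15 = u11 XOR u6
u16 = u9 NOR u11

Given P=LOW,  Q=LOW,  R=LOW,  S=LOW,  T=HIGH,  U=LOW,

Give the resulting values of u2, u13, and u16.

u0 = NOT Q = NOT LOW = HIGH
u1 = u0 AND T = HIGH AND HIGH = HIGH
u2 = P AND T = LOW AND HIGH = LOW
u3 = R AND u0 = LOW AND HIGH = LOW
u5 = Q XOR u1 = LOW XOR HIGH = HIGH
u6 = U OR Q = LOW OR LOW = LOW
u7 = u6 XOR u5 = LOW XOR HIGH = HIGH
u8 = u2 AND u6 AND S = LOW AND LOW AND LOW = LOW
u9 = u3 NAND u5 = LOW NAND HIGH = HIGH
u10 = u6 OR Q OR u7 = LOW OR LOW OR HIGH = HIGH
u11 = u5 OR S = HIGH OR LOW = HIGH
u13 = u10 NOR u8 = HIGH NOR LOW = LOW
u16 = u9 NOR u11 = HIGH NOR HIGH = LOW

u2 = LOW, u13 = LOW, u16 = LOW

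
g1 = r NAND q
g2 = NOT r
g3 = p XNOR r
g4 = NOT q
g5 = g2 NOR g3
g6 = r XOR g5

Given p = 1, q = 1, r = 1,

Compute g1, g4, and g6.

g1 = 0, g4 = 0, g6 = 1

g1 = r NAND q = 1 NAND 1 = 0
g2 = NOT r = NOT 1 = 0
g3 = p XNOR r = 1 XNOR 1 = 1
g4 = NOT q = NOT 1 = 0
g5 = g2 NOR g3 = 0 NOR 1 = 0
g6 = r XOR g5 = 1 XOR 0 = 1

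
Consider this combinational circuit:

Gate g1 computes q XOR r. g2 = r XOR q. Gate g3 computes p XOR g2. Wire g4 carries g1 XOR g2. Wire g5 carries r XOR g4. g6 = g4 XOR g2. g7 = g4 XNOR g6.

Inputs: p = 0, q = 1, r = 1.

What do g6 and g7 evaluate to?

g6 = 0, g7 = 1

g1 = q XOR r = 1 XOR 1 = 0
g2 = r XOR q = 1 XOR 1 = 0
g4 = g1 XOR g2 = 0 XOR 0 = 0
g6 = g4 XOR g2 = 0 XOR 0 = 0
g7 = g4 XNOR g6 = 0 XNOR 0 = 1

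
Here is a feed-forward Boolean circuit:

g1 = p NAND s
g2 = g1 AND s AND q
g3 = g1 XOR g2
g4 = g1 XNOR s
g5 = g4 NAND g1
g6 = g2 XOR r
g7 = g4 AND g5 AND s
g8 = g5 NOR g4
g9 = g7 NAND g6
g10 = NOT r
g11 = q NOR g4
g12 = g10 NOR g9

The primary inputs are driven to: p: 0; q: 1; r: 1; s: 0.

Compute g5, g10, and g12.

g5 = 1, g10 = 0, g12 = 0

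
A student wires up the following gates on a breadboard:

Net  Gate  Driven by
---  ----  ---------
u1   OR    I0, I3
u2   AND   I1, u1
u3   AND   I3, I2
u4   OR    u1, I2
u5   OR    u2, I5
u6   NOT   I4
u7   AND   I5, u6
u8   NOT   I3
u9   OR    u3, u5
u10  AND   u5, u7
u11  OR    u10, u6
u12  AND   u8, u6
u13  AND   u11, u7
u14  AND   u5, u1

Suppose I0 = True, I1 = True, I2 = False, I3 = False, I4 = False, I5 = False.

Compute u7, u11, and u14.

u7 = False, u11 = True, u14 = True

u1 = I0 OR I3 = True OR False = True
u2 = I1 AND u1 = True AND True = True
u5 = u2 OR I5 = True OR False = True
u6 = NOT I4 = NOT False = True
u7 = I5 AND u6 = False AND True = False
u10 = u5 AND u7 = True AND False = False
u11 = u10 OR u6 = False OR True = True
u14 = u5 AND u1 = True AND True = True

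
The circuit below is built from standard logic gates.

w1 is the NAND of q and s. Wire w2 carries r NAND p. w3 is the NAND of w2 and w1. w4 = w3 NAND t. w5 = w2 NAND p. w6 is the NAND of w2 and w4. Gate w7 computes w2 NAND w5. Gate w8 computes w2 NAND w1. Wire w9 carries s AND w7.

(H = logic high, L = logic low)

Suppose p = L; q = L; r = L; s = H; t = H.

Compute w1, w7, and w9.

w1 = q NAND s = L NAND H = H
w2 = r NAND p = L NAND L = H
w5 = w2 NAND p = H NAND L = H
w7 = w2 NAND w5 = H NAND H = L
w9 = s AND w7 = H AND L = L

w1 = H  w7 = L  w9 = L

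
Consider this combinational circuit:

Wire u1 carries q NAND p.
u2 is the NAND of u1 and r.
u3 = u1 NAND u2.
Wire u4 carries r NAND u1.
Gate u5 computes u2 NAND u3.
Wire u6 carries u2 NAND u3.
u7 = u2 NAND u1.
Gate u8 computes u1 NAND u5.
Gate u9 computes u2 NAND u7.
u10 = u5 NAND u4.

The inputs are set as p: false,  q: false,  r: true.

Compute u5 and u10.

u5 = true; u10 = true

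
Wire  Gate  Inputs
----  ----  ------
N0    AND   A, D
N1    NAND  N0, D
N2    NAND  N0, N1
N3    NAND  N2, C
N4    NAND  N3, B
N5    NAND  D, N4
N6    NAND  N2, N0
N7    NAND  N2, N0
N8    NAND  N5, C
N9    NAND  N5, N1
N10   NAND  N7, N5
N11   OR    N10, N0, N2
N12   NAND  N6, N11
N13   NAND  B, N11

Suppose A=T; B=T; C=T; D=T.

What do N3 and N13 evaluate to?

N3 = F; N13 = F

N0 = A AND D = T AND T = T
N1 = N0 NAND D = T NAND T = F
N2 = N0 NAND N1 = T NAND F = T
N3 = N2 NAND C = T NAND T = F
N4 = N3 NAND B = F NAND T = T
N5 = D NAND N4 = T NAND T = F
N7 = N2 NAND N0 = T NAND T = F
N10 = N7 NAND N5 = F NAND F = T
N11 = N10 OR N0 OR N2 = T OR T OR T = T
N13 = B NAND N11 = T NAND T = F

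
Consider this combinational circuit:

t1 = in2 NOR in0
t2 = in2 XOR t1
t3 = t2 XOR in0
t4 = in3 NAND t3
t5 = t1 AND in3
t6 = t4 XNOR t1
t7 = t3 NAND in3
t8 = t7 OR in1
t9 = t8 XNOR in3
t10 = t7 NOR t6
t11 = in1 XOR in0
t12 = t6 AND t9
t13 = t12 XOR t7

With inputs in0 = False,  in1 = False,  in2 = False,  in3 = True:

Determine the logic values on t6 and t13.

t6 = False, t13 = False

t1 = in2 NOR in0 = False NOR False = True
t2 = in2 XOR t1 = False XOR True = True
t3 = t2 XOR in0 = True XOR False = True
t4 = in3 NAND t3 = True NAND True = False
t6 = t4 XNOR t1 = False XNOR True = False
t7 = t3 NAND in3 = True NAND True = False
t8 = t7 OR in1 = False OR False = False
t9 = t8 XNOR in3 = False XNOR True = False
t12 = t6 AND t9 = False AND False = False
t13 = t12 XOR t7 = False XOR False = False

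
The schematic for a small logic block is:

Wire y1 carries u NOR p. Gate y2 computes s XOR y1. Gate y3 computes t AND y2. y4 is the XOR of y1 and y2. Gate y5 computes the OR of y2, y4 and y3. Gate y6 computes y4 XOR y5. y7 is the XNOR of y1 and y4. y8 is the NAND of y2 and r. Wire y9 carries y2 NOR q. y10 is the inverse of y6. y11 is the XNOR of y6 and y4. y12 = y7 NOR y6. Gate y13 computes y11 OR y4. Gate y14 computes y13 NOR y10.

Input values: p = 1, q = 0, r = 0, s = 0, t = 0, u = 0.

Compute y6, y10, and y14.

y1 = u NOR p = 0 NOR 1 = 0
y2 = s XOR y1 = 0 XOR 0 = 0
y3 = t AND y2 = 0 AND 0 = 0
y4 = y1 XOR y2 = 0 XOR 0 = 0
y5 = y2 OR y4 OR y3 = 0 OR 0 OR 0 = 0
y6 = y4 XOR y5 = 0 XOR 0 = 0
y10 = NOT y6 = NOT 0 = 1
y11 = y6 XNOR y4 = 0 XNOR 0 = 1
y13 = y11 OR y4 = 1 OR 0 = 1
y14 = y13 NOR y10 = 1 NOR 1 = 0

y6 = 0  y10 = 1  y14 = 0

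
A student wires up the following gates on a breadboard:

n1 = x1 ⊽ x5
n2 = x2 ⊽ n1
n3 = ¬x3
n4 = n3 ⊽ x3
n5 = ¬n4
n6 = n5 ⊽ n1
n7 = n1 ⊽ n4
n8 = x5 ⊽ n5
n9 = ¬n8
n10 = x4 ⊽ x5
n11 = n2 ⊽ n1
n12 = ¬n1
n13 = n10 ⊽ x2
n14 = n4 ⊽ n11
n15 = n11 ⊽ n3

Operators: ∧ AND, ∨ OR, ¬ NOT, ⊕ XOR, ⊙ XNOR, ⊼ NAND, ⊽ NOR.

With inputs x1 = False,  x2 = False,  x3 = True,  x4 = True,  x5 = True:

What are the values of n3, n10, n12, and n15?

n3 = False; n10 = False; n12 = True; n15 = True

n1 = x1 NOR x5 = False NOR True = False
n2 = x2 NOR n1 = False NOR False = True
n3 = NOT x3 = NOT True = False
n10 = x4 NOR x5 = True NOR True = False
n11 = n2 NOR n1 = True NOR False = False
n12 = NOT n1 = NOT False = True
n15 = n11 NOR n3 = False NOR False = True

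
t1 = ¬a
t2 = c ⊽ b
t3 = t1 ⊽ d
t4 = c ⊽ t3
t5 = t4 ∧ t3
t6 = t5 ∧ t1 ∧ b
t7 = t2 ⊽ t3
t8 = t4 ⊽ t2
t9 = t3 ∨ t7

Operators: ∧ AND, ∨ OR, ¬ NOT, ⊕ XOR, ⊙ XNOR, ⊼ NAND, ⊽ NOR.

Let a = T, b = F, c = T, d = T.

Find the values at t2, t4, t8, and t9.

t1 = NOT a = NOT T = F
t2 = c NOR b = T NOR F = F
t3 = t1 NOR d = F NOR T = F
t4 = c NOR t3 = T NOR F = F
t7 = t2 NOR t3 = F NOR F = T
t8 = t4 NOR t2 = F NOR F = T
t9 = t3 OR t7 = F OR T = T

t2 = F, t4 = F, t8 = T, t9 = T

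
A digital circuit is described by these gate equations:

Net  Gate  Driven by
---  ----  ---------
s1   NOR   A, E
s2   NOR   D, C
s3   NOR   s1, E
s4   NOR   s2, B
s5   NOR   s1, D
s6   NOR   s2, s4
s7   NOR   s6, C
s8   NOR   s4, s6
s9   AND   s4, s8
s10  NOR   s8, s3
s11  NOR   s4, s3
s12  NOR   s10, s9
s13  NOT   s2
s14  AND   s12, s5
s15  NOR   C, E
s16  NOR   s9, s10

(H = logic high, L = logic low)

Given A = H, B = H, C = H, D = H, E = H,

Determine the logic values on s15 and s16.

s15 = L, s16 = L

s1 = A NOR E = H NOR H = L
s2 = D NOR C = H NOR H = L
s3 = s1 NOR E = L NOR H = L
s4 = s2 NOR B = L NOR H = L
s6 = s2 NOR s4 = L NOR L = H
s8 = s4 NOR s6 = L NOR H = L
s9 = s4 AND s8 = L AND L = L
s10 = s8 NOR s3 = L NOR L = H
s15 = C NOR E = H NOR H = L
s16 = s9 NOR s10 = L NOR H = L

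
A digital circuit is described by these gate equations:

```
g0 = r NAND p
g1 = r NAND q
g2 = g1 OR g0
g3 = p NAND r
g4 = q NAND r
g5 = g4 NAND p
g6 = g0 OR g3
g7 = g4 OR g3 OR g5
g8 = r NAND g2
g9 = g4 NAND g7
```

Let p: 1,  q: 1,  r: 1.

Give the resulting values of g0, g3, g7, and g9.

g0 = 0, g3 = 0, g7 = 1, g9 = 1

g0 = r NAND p = 1 NAND 1 = 0
g3 = p NAND r = 1 NAND 1 = 0
g4 = q NAND r = 1 NAND 1 = 0
g5 = g4 NAND p = 0 NAND 1 = 1
g7 = g4 OR g3 OR g5 = 0 OR 0 OR 1 = 1
g9 = g4 NAND g7 = 0 NAND 1 = 1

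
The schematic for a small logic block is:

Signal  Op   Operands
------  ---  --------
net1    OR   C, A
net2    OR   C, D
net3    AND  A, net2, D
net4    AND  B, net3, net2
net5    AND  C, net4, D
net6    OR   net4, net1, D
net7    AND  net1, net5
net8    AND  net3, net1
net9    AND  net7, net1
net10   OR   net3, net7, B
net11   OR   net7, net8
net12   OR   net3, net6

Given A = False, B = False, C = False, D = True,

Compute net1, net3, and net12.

net1 = C OR A = False OR False = False
net2 = C OR D = False OR True = True
net3 = A AND net2 AND D = False AND True AND True = False
net4 = B AND net3 AND net2 = False AND False AND True = False
net6 = net4 OR net1 OR D = False OR False OR True = True
net12 = net3 OR net6 = False OR True = True

net1 = False, net3 = False, net12 = True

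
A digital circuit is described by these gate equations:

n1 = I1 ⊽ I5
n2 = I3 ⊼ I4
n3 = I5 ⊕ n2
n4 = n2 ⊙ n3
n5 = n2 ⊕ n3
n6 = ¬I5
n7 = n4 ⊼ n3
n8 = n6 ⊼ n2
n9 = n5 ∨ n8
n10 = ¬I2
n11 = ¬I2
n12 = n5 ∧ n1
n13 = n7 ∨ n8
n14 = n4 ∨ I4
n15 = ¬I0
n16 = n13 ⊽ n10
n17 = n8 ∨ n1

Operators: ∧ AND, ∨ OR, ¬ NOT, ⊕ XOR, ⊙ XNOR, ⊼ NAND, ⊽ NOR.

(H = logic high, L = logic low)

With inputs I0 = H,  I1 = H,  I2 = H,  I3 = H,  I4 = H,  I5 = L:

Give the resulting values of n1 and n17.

n1 = L  n17 = H

n1 = I1 NOR I5 = H NOR L = L
n2 = I3 NAND I4 = H NAND H = L
n6 = NOT I5 = NOT L = H
n8 = n6 NAND n2 = H NAND L = H
n17 = n8 OR n1 = H OR L = H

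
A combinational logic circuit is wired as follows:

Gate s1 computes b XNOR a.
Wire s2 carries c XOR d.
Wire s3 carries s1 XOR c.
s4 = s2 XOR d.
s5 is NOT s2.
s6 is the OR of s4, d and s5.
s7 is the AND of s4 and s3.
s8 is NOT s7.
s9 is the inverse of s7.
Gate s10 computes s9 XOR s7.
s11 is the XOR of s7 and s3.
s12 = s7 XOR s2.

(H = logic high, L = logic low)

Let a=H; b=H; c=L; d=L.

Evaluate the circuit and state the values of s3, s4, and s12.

s1 = b XNOR a = H XNOR H = H
s2 = c XOR d = L XOR L = L
s3 = s1 XOR c = H XOR L = H
s4 = s2 XOR d = L XOR L = L
s7 = s4 AND s3 = L AND H = L
s12 = s7 XOR s2 = L XOR L = L

s3 = H; s4 = L; s12 = L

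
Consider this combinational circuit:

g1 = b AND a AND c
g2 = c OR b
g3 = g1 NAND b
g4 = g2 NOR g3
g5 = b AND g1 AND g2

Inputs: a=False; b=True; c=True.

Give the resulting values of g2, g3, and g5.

g2 = True  g3 = True  g5 = False

g1 = b AND a AND c = True AND False AND True = False
g2 = c OR b = True OR True = True
g3 = g1 NAND b = False NAND True = True
g5 = b AND g1 AND g2 = True AND False AND True = False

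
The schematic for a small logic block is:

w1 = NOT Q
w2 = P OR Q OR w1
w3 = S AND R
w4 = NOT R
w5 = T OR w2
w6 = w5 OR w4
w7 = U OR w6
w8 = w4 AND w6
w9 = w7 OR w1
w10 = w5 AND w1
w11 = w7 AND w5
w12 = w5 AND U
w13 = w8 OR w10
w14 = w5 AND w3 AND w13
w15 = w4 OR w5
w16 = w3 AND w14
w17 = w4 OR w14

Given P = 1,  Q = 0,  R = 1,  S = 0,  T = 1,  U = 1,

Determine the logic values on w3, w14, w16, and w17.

w3 = 0; w14 = 0; w16 = 0; w17 = 0

w1 = NOT Q = NOT 0 = 1
w2 = P OR Q OR w1 = 1 OR 0 OR 1 = 1
w3 = S AND R = 0 AND 1 = 0
w4 = NOT R = NOT 1 = 0
w5 = T OR w2 = 1 OR 1 = 1
w6 = w5 OR w4 = 1 OR 0 = 1
w8 = w4 AND w6 = 0 AND 1 = 0
w10 = w5 AND w1 = 1 AND 1 = 1
w13 = w8 OR w10 = 0 OR 1 = 1
w14 = w5 AND w3 AND w13 = 1 AND 0 AND 1 = 0
w16 = w3 AND w14 = 0 AND 0 = 0
w17 = w4 OR w14 = 0 OR 0 = 0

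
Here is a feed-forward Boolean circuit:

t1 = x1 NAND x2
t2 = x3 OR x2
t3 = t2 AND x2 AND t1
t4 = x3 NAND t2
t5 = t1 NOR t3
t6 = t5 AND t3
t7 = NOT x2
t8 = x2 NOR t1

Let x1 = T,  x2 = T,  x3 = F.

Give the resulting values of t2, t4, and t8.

t1 = x1 NAND x2 = T NAND T = F
t2 = x3 OR x2 = F OR T = T
t4 = x3 NAND t2 = F NAND T = T
t8 = x2 NOR t1 = T NOR F = F

t2 = T, t4 = T, t8 = F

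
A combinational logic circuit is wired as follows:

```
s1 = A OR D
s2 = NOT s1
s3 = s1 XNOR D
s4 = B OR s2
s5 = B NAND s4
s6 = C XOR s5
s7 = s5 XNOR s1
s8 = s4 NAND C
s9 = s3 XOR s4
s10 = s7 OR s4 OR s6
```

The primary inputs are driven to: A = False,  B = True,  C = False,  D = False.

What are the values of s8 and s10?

s1 = A OR D = False OR False = False
s2 = NOT s1 = NOT False = True
s4 = B OR s2 = True OR True = True
s5 = B NAND s4 = True NAND True = False
s6 = C XOR s5 = False XOR False = False
s7 = s5 XNOR s1 = False XNOR False = True
s8 = s4 NAND C = True NAND False = True
s10 = s7 OR s4 OR s6 = True OR True OR False = True

s8 = True; s10 = True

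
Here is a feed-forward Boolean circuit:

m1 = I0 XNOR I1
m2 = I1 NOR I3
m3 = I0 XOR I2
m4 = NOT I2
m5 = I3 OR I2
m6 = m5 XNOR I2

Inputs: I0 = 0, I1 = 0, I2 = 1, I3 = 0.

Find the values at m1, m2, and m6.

m1 = I0 XNOR I1 = 0 XNOR 0 = 1
m2 = I1 NOR I3 = 0 NOR 0 = 1
m5 = I3 OR I2 = 0 OR 1 = 1
m6 = m5 XNOR I2 = 1 XNOR 1 = 1

m1 = 1, m2 = 1, m6 = 1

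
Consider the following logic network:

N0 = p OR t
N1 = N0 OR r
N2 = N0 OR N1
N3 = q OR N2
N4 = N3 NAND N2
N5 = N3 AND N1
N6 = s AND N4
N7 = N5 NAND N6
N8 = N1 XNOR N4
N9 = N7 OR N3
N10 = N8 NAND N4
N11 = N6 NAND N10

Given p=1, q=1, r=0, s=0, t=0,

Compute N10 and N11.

N0 = p OR t = 1 OR 0 = 1
N1 = N0 OR r = 1 OR 0 = 1
N2 = N0 OR N1 = 1 OR 1 = 1
N3 = q OR N2 = 1 OR 1 = 1
N4 = N3 NAND N2 = 1 NAND 1 = 0
N6 = s AND N4 = 0 AND 0 = 0
N8 = N1 XNOR N4 = 1 XNOR 0 = 0
N10 = N8 NAND N4 = 0 NAND 0 = 1
N11 = N6 NAND N10 = 0 NAND 1 = 1

N10 = 1  N11 = 1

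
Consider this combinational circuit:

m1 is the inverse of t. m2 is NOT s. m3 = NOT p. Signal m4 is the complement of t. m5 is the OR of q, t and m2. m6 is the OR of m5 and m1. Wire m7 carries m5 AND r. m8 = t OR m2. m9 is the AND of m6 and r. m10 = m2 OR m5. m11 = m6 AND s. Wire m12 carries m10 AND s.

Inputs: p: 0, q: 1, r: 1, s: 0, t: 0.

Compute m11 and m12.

m1 = NOT t = NOT 0 = 1
m2 = NOT s = NOT 0 = 1
m5 = q OR t OR m2 = 1 OR 0 OR 1 = 1
m6 = m5 OR m1 = 1 OR 1 = 1
m10 = m2 OR m5 = 1 OR 1 = 1
m11 = m6 AND s = 1 AND 0 = 0
m12 = m10 AND s = 1 AND 0 = 0

m11 = 0  m12 = 0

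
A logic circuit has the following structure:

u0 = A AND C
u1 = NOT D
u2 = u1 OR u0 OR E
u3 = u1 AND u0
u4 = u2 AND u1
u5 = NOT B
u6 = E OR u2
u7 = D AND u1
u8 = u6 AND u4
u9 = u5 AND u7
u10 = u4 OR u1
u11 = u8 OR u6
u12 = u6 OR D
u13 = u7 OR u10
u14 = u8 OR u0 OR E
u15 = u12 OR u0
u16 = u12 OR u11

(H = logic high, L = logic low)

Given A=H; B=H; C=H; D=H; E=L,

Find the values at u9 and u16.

u9 = L; u16 = H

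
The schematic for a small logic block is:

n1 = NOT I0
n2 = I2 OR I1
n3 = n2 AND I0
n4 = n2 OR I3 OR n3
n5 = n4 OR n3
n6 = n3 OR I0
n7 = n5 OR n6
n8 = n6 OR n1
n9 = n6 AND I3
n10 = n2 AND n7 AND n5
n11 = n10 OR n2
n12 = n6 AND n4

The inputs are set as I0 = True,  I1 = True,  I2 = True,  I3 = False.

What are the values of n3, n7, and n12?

n2 = I2 OR I1 = True OR True = True
n3 = n2 AND I0 = True AND True = True
n4 = n2 OR I3 OR n3 = True OR False OR True = True
n5 = n4 OR n3 = True OR True = True
n6 = n3 OR I0 = True OR True = True
n7 = n5 OR n6 = True OR True = True
n12 = n6 AND n4 = True AND True = True

n3 = True; n7 = True; n12 = True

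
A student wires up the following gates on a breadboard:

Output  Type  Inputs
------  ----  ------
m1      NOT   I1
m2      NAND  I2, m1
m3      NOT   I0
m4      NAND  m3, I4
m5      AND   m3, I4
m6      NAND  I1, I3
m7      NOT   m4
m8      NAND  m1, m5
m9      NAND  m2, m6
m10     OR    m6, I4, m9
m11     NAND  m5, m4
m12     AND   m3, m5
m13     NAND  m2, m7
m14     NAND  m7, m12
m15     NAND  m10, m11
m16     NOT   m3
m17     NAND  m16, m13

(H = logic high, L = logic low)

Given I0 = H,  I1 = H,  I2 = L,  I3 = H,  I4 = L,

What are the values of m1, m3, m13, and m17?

m1 = NOT I1 = NOT H = L
m2 = I2 NAND m1 = L NAND L = H
m3 = NOT I0 = NOT H = L
m4 = m3 NAND I4 = L NAND L = H
m7 = NOT m4 = NOT H = L
m13 = m2 NAND m7 = H NAND L = H
m16 = NOT m3 = NOT L = H
m17 = m16 NAND m13 = H NAND H = L

m1 = L  m3 = L  m13 = H  m17 = L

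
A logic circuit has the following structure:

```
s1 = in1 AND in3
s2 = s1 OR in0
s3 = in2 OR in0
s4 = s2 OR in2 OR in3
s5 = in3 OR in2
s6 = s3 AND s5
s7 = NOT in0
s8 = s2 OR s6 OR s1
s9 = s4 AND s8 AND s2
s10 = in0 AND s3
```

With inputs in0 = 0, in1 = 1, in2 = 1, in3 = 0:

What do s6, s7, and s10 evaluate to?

s6 = 1; s7 = 1; s10 = 0

s3 = in2 OR in0 = 1 OR 0 = 1
s5 = in3 OR in2 = 0 OR 1 = 1
s6 = s3 AND s5 = 1 AND 1 = 1
s7 = NOT in0 = NOT 0 = 1
s10 = in0 AND s3 = 0 AND 1 = 0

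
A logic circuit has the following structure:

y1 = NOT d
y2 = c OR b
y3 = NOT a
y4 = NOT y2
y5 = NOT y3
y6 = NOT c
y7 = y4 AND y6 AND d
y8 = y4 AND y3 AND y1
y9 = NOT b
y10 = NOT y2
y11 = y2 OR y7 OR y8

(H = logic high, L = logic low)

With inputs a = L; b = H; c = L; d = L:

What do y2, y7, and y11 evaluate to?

y1 = NOT d = NOT L = H
y2 = c OR b = L OR H = H
y3 = NOT a = NOT L = H
y4 = NOT y2 = NOT H = L
y6 = NOT c = NOT L = H
y7 = y4 AND y6 AND d = L AND H AND L = L
y8 = y4 AND y3 AND y1 = L AND H AND H = L
y11 = y2 OR y7 OR y8 = H OR L OR L = H

y2 = H; y7 = L; y11 = H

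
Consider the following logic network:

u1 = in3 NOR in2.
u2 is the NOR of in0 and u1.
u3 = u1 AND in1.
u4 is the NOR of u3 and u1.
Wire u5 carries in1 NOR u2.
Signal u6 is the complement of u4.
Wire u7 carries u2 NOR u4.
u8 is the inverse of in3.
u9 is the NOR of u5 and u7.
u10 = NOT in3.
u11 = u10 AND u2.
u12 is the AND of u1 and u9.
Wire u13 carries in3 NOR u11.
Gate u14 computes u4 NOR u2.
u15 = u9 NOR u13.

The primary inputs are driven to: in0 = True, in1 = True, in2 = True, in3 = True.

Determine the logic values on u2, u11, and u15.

u2 = False, u11 = False, u15 = False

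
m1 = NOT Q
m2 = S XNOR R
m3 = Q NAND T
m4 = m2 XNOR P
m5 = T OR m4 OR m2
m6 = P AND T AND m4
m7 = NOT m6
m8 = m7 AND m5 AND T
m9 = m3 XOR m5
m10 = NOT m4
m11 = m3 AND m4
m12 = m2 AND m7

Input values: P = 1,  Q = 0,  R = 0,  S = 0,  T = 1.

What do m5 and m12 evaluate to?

m5 = 1, m12 = 0

m2 = S XNOR R = 0 XNOR 0 = 1
m4 = m2 XNOR P = 1 XNOR 1 = 1
m5 = T OR m4 OR m2 = 1 OR 1 OR 1 = 1
m6 = P AND T AND m4 = 1 AND 1 AND 1 = 1
m7 = NOT m6 = NOT 1 = 0
m12 = m2 AND m7 = 1 AND 0 = 0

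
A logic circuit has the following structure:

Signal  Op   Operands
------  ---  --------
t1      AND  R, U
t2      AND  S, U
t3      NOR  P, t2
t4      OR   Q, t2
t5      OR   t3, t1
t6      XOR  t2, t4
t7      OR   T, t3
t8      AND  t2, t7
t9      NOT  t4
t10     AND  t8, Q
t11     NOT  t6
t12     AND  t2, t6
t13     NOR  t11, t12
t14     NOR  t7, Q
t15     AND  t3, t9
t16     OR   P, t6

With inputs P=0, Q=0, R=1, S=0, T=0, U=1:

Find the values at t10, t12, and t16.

t10 = 0, t12 = 0, t16 = 0

t2 = S AND U = 0 AND 1 = 0
t3 = P NOR t2 = 0 NOR 0 = 1
t4 = Q OR t2 = 0 OR 0 = 0
t6 = t2 XOR t4 = 0 XOR 0 = 0
t7 = T OR t3 = 0 OR 1 = 1
t8 = t2 AND t7 = 0 AND 1 = 0
t10 = t8 AND Q = 0 AND 0 = 0
t12 = t2 AND t6 = 0 AND 0 = 0
t16 = P OR t6 = 0 OR 0 = 0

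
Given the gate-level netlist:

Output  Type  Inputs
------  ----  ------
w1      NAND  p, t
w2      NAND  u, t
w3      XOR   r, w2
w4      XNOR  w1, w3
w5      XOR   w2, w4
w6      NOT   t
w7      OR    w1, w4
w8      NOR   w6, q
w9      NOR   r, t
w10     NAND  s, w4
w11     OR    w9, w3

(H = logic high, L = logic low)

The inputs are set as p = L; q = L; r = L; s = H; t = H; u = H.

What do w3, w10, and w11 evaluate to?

w1 = p NAND t = L NAND H = H
w2 = u NAND t = H NAND H = L
w3 = r XOR w2 = L XOR L = L
w4 = w1 XNOR w3 = H XNOR L = L
w9 = r NOR t = L NOR H = L
w10 = s NAND w4 = H NAND L = H
w11 = w9 OR w3 = L OR L = L

w3 = L, w10 = H, w11 = L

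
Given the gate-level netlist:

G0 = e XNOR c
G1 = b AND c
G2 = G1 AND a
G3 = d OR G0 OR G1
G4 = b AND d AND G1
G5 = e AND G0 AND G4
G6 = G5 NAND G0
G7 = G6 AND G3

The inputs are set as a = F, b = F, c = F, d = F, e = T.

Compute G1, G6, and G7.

G1 = F; G6 = T; G7 = F

G0 = e XNOR c = T XNOR F = F
G1 = b AND c = F AND F = F
G3 = d OR G0 OR G1 = F OR F OR F = F
G4 = b AND d AND G1 = F AND F AND F = F
G5 = e AND G0 AND G4 = T AND F AND F = F
G6 = G5 NAND G0 = F NAND F = T
G7 = G6 AND G3 = T AND F = F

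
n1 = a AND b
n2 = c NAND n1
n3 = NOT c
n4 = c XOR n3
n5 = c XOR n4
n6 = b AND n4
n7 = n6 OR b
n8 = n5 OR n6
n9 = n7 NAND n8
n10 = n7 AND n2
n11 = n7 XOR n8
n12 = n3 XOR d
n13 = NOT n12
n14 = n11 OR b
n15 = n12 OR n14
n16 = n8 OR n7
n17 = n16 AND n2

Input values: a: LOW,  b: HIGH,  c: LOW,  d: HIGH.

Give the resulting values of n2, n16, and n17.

n2 = HIGH  n16 = HIGH  n17 = HIGH

n1 = a AND b = LOW AND HIGH = LOW
n2 = c NAND n1 = LOW NAND LOW = HIGH
n3 = NOT c = NOT LOW = HIGH
n4 = c XOR n3 = LOW XOR HIGH = HIGH
n5 = c XOR n4 = LOW XOR HIGH = HIGH
n6 = b AND n4 = HIGH AND HIGH = HIGH
n7 = n6 OR b = HIGH OR HIGH = HIGH
n8 = n5 OR n6 = HIGH OR HIGH = HIGH
n16 = n8 OR n7 = HIGH OR HIGH = HIGH
n17 = n16 AND n2 = HIGH AND HIGH = HIGH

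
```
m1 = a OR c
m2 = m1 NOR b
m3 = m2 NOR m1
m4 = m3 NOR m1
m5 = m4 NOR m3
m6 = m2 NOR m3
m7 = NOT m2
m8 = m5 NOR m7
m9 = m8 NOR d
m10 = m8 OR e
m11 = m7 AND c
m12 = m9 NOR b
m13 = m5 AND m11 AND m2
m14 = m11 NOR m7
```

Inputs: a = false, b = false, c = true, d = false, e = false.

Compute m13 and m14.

m13 = false, m14 = false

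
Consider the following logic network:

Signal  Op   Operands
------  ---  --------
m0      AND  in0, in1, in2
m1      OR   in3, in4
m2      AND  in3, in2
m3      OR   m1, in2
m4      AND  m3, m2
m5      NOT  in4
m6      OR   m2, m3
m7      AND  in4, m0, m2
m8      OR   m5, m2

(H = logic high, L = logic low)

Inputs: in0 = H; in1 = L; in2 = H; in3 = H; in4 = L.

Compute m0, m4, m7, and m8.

m0 = in0 AND in1 AND in2 = H AND L AND H = L
m1 = in3 OR in4 = H OR L = H
m2 = in3 AND in2 = H AND H = H
m3 = m1 OR in2 = H OR H = H
m4 = m3 AND m2 = H AND H = H
m5 = NOT in4 = NOT L = H
m7 = in4 AND m0 AND m2 = L AND L AND H = L
m8 = m5 OR m2 = H OR H = H

m0 = L  m4 = H  m7 = L  m8 = H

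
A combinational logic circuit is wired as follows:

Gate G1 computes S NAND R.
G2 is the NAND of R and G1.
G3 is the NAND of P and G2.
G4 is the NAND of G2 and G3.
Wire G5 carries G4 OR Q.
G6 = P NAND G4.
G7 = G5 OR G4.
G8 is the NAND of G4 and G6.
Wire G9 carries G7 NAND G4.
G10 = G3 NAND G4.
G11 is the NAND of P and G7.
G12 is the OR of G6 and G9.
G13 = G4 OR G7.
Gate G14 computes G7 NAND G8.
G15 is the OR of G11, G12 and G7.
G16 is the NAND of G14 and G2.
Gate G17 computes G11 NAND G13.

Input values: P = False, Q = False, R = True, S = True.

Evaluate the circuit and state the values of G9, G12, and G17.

G1 = S NAND R = True NAND True = False
G2 = R NAND G1 = True NAND False = True
G3 = P NAND G2 = False NAND True = True
G4 = G2 NAND G3 = True NAND True = False
G5 = G4 OR Q = False OR False = False
G6 = P NAND G4 = False NAND False = True
G7 = G5 OR G4 = False OR False = False
G9 = G7 NAND G4 = False NAND False = True
G11 = P NAND G7 = False NAND False = True
G12 = G6 OR G9 = True OR True = True
G13 = G4 OR G7 = False OR False = False
G17 = G11 NAND G13 = True NAND False = True

G9 = True; G12 = True; G17 = True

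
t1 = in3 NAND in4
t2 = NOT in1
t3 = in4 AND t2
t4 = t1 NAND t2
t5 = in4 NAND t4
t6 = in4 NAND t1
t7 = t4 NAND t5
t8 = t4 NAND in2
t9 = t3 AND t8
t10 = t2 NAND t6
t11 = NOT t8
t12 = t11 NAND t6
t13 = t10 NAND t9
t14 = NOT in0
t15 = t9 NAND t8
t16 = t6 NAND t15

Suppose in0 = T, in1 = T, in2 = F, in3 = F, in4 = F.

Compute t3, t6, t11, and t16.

t1 = in3 NAND in4 = F NAND F = T
t2 = NOT in1 = NOT T = F
t3 = in4 AND t2 = F AND F = F
t4 = t1 NAND t2 = T NAND F = T
t6 = in4 NAND t1 = F NAND T = T
t8 = t4 NAND in2 = T NAND F = T
t9 = t3 AND t8 = F AND T = F
t11 = NOT t8 = NOT T = F
t15 = t9 NAND t8 = F NAND T = T
t16 = t6 NAND t15 = T NAND T = F

t3 = F, t6 = T, t11 = F, t16 = F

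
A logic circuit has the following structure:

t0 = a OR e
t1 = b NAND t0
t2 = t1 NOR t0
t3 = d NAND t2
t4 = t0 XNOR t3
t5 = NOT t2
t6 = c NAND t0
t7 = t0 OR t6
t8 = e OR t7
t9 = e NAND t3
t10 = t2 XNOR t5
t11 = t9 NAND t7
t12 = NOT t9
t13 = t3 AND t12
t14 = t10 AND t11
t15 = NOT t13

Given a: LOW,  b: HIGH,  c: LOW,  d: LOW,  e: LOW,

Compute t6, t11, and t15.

t6 = HIGH  t11 = LOW  t15 = HIGH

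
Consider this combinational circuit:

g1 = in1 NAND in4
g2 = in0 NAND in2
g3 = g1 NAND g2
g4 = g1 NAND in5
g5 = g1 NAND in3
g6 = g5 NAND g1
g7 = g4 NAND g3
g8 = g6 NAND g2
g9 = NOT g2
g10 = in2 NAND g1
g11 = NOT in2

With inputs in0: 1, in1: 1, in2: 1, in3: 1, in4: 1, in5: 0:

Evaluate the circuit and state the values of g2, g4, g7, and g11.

g2 = 0, g4 = 1, g7 = 0, g11 = 0

g1 = in1 NAND in4 = 1 NAND 1 = 0
g2 = in0 NAND in2 = 1 NAND 1 = 0
g3 = g1 NAND g2 = 0 NAND 0 = 1
g4 = g1 NAND in5 = 0 NAND 0 = 1
g7 = g4 NAND g3 = 1 NAND 1 = 0
g11 = NOT in2 = NOT 1 = 0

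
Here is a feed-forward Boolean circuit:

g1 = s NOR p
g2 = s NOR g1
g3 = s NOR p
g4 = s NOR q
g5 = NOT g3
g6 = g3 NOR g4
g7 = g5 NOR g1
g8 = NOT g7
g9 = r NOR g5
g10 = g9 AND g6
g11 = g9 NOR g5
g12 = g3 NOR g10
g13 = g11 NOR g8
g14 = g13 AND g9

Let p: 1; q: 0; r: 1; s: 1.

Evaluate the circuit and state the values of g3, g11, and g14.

g3 = 0, g11 = 0, g14 = 0

g1 = s NOR p = 1 NOR 1 = 0
g3 = s NOR p = 1 NOR 1 = 0
g5 = NOT g3 = NOT 0 = 1
g7 = g5 NOR g1 = 1 NOR 0 = 0
g8 = NOT g7 = NOT 0 = 1
g9 = r NOR g5 = 1 NOR 1 = 0
g11 = g9 NOR g5 = 0 NOR 1 = 0
g13 = g11 NOR g8 = 0 NOR 1 = 0
g14 = g13 AND g9 = 0 AND 0 = 0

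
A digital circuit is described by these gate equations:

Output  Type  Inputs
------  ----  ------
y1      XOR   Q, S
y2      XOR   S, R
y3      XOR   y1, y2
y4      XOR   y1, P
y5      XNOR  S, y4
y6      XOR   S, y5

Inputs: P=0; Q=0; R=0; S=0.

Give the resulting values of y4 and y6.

y1 = Q XOR S = 0 XOR 0 = 0
y4 = y1 XOR P = 0 XOR 0 = 0
y5 = S XNOR y4 = 0 XNOR 0 = 1
y6 = S XOR y5 = 0 XOR 1 = 1

y4 = 0  y6 = 1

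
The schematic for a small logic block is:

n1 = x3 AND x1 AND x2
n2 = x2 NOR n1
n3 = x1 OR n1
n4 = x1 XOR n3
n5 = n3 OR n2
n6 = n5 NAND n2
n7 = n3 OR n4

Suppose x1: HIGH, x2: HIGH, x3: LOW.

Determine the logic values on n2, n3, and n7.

n2 = LOW, n3 = HIGH, n7 = HIGH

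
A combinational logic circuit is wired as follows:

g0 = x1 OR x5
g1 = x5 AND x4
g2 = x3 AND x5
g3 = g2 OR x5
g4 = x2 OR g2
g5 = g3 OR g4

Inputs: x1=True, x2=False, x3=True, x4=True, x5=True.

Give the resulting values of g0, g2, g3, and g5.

g0 = x1 OR x5 = True OR True = True
g2 = x3 AND x5 = True AND True = True
g3 = g2 OR x5 = True OR True = True
g4 = x2 OR g2 = False OR True = True
g5 = g3 OR g4 = True OR True = True

g0 = True; g2 = True; g3 = True; g5 = True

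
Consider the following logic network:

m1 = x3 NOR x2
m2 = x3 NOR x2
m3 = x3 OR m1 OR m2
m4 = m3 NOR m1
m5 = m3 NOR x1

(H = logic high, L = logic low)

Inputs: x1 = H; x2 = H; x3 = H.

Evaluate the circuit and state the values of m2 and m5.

m2 = L, m5 = L

m1 = x3 NOR x2 = H NOR H = L
m2 = x3 NOR x2 = H NOR H = L
m3 = x3 OR m1 OR m2 = H OR L OR L = H
m5 = m3 NOR x1 = H NOR H = L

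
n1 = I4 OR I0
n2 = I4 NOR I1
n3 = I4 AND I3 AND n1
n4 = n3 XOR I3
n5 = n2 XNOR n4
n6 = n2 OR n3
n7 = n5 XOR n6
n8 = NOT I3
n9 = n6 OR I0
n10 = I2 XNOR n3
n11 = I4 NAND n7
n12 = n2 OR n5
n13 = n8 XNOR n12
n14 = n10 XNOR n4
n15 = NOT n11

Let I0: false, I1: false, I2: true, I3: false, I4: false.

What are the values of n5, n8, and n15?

n5 = false, n8 = true, n15 = false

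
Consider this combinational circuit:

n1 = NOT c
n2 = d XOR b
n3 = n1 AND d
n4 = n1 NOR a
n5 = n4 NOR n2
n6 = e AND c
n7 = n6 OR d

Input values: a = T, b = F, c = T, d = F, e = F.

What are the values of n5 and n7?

n5 = T, n7 = F

n1 = NOT c = NOT T = F
n2 = d XOR b = F XOR F = F
n4 = n1 NOR a = F NOR T = F
n5 = n4 NOR n2 = F NOR F = T
n6 = e AND c = F AND T = F
n7 = n6 OR d = F OR F = F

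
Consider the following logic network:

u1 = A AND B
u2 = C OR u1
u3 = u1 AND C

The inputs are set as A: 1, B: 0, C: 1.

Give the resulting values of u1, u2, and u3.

u1 = A AND B = 1 AND 0 = 0
u2 = C OR u1 = 1 OR 0 = 1
u3 = u1 AND C = 0 AND 1 = 0

u1 = 0, u2 = 1, u3 = 0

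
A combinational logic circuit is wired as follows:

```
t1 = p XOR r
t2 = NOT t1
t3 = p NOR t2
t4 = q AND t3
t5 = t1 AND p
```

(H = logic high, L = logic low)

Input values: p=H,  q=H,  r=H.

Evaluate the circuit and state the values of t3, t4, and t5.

t1 = p XOR r = H XOR H = L
t2 = NOT t1 = NOT L = H
t3 = p NOR t2 = H NOR H = L
t4 = q AND t3 = H AND L = L
t5 = t1 AND p = L AND H = L

t3 = L, t4 = L, t5 = L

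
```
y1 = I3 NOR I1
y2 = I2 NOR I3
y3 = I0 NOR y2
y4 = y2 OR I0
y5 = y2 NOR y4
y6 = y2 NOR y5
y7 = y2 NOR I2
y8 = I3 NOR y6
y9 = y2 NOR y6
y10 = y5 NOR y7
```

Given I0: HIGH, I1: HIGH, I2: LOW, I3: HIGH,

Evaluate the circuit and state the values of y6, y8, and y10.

y6 = HIGH  y8 = LOW  y10 = LOW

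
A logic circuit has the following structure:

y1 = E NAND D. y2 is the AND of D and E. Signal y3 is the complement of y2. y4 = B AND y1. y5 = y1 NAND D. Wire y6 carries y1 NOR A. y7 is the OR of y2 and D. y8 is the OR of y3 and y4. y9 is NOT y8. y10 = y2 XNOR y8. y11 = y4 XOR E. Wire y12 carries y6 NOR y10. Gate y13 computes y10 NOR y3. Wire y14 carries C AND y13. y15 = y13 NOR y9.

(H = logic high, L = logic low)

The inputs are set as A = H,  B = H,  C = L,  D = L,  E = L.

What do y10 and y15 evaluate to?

y10 = L, y15 = H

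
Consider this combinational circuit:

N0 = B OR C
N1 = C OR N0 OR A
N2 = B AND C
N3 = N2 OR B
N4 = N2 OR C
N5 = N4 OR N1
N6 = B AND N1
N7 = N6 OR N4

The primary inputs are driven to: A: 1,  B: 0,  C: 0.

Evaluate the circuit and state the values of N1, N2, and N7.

N0 = B OR C = 0 OR 0 = 0
N1 = C OR N0 OR A = 0 OR 0 OR 1 = 1
N2 = B AND C = 0 AND 0 = 0
N4 = N2 OR C = 0 OR 0 = 0
N6 = B AND N1 = 0 AND 1 = 0
N7 = N6 OR N4 = 0 OR 0 = 0

N1 = 1; N2 = 0; N7 = 0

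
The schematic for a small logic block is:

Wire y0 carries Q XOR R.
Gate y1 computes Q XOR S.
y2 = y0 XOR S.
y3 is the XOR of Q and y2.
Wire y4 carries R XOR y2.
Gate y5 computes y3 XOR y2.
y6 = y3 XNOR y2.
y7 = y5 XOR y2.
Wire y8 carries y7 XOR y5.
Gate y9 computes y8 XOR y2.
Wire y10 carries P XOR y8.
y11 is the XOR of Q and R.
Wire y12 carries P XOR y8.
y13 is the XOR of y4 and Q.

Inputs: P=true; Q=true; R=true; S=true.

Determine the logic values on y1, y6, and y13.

y1 = false  y6 = false  y13 = true

y0 = Q XOR R = true XOR true = false
y1 = Q XOR S = true XOR true = false
y2 = y0 XOR S = false XOR true = true
y3 = Q XOR y2 = true XOR true = false
y4 = R XOR y2 = true XOR true = false
y6 = y3 XNOR y2 = false XNOR true = false
y13 = y4 XOR Q = false XOR true = true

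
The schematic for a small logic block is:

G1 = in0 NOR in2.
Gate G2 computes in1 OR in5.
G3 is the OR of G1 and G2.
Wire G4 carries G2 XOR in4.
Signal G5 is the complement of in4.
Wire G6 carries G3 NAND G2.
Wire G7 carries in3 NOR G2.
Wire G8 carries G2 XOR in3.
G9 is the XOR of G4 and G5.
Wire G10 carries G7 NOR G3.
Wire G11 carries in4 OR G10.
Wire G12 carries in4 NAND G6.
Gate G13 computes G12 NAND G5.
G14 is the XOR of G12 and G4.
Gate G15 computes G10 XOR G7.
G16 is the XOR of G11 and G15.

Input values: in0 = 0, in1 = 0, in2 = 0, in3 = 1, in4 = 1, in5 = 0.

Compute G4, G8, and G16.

G1 = in0 NOR in2 = 0 NOR 0 = 1
G2 = in1 OR in5 = 0 OR 0 = 0
G3 = G1 OR G2 = 1 OR 0 = 1
G4 = G2 XOR in4 = 0 XOR 1 = 1
G7 = in3 NOR G2 = 1 NOR 0 = 0
G8 = G2 XOR in3 = 0 XOR 1 = 1
G10 = G7 NOR G3 = 0 NOR 1 = 0
G11 = in4 OR G10 = 1 OR 0 = 1
G15 = G10 XOR G7 = 0 XOR 0 = 0
G16 = G11 XOR G15 = 1 XOR 0 = 1

G4 = 1; G8 = 1; G16 = 1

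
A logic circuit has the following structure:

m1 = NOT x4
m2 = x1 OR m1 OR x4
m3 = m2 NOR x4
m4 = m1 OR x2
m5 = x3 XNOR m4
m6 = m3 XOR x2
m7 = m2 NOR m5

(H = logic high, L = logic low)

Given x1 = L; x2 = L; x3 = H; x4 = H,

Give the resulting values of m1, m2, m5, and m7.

m1 = L, m2 = H, m5 = L, m7 = L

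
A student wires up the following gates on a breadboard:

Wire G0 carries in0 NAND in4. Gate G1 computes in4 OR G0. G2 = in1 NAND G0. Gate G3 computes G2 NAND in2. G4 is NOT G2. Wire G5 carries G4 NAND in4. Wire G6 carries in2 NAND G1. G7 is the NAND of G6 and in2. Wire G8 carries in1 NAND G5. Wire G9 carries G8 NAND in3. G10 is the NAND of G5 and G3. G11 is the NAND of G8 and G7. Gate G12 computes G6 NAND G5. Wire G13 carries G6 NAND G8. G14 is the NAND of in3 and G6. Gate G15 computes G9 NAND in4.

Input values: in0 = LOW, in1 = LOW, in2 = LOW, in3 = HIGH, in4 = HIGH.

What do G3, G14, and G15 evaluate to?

G3 = HIGH, G14 = LOW, G15 = HIGH

G0 = in0 NAND in4 = LOW NAND HIGH = HIGH
G1 = in4 OR G0 = HIGH OR HIGH = HIGH
G2 = in1 NAND G0 = LOW NAND HIGH = HIGH
G3 = G2 NAND in2 = HIGH NAND LOW = HIGH
G4 = NOT G2 = NOT HIGH = LOW
G5 = G4 NAND in4 = LOW NAND HIGH = HIGH
G6 = in2 NAND G1 = LOW NAND HIGH = HIGH
G8 = in1 NAND G5 = LOW NAND HIGH = HIGH
G9 = G8 NAND in3 = HIGH NAND HIGH = LOW
G14 = in3 NAND G6 = HIGH NAND HIGH = LOW
G15 = G9 NAND in4 = LOW NAND HIGH = HIGH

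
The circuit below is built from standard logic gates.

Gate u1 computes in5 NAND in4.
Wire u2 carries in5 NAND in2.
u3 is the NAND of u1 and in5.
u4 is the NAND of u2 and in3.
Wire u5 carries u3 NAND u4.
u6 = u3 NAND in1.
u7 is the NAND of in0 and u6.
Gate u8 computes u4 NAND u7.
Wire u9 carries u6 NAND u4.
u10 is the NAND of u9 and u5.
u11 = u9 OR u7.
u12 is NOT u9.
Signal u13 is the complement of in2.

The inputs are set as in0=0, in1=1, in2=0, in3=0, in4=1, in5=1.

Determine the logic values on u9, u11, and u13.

u9 = 1, u11 = 1, u13 = 1

u1 = in5 NAND in4 = 1 NAND 1 = 0
u2 = in5 NAND in2 = 1 NAND 0 = 1
u3 = u1 NAND in5 = 0 NAND 1 = 1
u4 = u2 NAND in3 = 1 NAND 0 = 1
u6 = u3 NAND in1 = 1 NAND 1 = 0
u7 = in0 NAND u6 = 0 NAND 0 = 1
u9 = u6 NAND u4 = 0 NAND 1 = 1
u11 = u9 OR u7 = 1 OR 1 = 1
u13 = NOT in2 = NOT 0 = 1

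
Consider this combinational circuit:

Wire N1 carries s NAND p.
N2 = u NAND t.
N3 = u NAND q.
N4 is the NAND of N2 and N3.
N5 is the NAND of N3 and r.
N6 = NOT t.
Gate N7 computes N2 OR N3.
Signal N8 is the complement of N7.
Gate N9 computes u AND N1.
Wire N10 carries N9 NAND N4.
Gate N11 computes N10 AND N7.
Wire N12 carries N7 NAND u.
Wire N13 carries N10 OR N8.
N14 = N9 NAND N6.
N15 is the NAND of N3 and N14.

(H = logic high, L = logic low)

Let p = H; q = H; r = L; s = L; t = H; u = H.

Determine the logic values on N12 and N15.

N12 = H  N15 = H

N1 = s NAND p = L NAND H = H
N2 = u NAND t = H NAND H = L
N3 = u NAND q = H NAND H = L
N6 = NOT t = NOT H = L
N7 = N2 OR N3 = L OR L = L
N9 = u AND N1 = H AND H = H
N12 = N7 NAND u = L NAND H = H
N14 = N9 NAND N6 = H NAND L = H
N15 = N3 NAND N14 = L NAND H = H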